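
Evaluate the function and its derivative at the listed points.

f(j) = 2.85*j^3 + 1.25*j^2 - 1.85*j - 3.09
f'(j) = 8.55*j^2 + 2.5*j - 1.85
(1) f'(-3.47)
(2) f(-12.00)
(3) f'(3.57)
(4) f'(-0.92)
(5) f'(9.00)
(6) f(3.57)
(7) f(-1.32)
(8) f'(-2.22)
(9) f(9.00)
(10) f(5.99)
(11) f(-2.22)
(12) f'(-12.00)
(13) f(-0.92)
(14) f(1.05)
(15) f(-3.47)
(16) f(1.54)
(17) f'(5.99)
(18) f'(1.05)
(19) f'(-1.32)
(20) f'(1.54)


(1) = 92.42
(2) = -4725.69
(3) = 116.04
(4) = 3.09
(5) = 713.20
(6) = 135.91
(7) = -5.02
(8) = 34.74
(9) = 2159.16
(10) = 643.21
(11) = -24.00
(12) = 1199.35
(13) = -2.55
(14) = -0.36
(15) = -100.70
(16) = 7.43
(17) = 319.90
(18) = 10.20
(19) = 9.75
(20) = 22.28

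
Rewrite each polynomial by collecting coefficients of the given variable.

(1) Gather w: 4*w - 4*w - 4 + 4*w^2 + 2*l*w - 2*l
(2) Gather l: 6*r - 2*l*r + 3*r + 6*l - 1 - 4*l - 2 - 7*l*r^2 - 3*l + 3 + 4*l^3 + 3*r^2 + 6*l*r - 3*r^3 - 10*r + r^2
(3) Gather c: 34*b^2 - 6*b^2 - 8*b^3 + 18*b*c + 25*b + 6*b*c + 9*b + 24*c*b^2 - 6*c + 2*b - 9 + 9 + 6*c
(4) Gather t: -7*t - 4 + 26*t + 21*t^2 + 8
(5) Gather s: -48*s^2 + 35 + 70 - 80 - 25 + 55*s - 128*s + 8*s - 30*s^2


(1) = 2*l*w - 2*l + 4*w^2 - 4
(2) = 4*l^3 + l*(-7*r^2 + 4*r - 1) - 3*r^3 + 4*r^2 - r
(3) = -8*b^3 + 28*b^2 + 36*b + c*(24*b^2 + 24*b)
(4) = 21*t^2 + 19*t + 4
(5) = -78*s^2 - 65*s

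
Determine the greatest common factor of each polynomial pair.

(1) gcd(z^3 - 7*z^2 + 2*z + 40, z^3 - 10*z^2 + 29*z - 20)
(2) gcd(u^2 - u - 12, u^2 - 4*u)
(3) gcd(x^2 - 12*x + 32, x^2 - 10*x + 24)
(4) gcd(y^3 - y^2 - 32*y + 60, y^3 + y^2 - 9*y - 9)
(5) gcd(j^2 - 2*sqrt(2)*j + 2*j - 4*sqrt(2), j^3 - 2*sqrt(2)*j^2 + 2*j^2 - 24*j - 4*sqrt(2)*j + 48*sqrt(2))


(1) = z^2 - 9*z + 20
(2) = u - 4
(3) = gcd((x - 8)*(x - 4), (x - 6)*(x - 4)) = x - 4
(4) = 1
(5) = j - 2*sqrt(2)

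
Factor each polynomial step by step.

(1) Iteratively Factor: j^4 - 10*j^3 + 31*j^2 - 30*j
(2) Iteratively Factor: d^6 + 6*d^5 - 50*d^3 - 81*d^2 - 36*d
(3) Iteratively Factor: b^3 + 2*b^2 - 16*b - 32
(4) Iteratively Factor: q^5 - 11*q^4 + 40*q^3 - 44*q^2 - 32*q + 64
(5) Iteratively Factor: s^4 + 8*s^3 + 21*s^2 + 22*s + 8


(1) = (j - 5)*(j^3 - 5*j^2 + 6*j) = j*(j - 5)*(j^2 - 5*j + 6) = j*(j - 5)*(j - 3)*(j - 2)
(2) = (d + 1)*(d^5 + 5*d^4 - 5*d^3 - 45*d^2 - 36*d) = (d + 1)*(d + 4)*(d^4 + d^3 - 9*d^2 - 9*d) = (d + 1)^2*(d + 4)*(d^3 - 9*d) = (d - 3)*(d + 1)^2*(d + 4)*(d^2 + 3*d) = (d - 3)*(d + 1)^2*(d + 3)*(d + 4)*(d)
(3) = (b + 4)*(b^2 - 2*b - 8) = (b - 4)*(b + 4)*(b + 2)
(4) = (q - 4)*(q^4 - 7*q^3 + 12*q^2 + 4*q - 16) = (q - 4)*(q - 2)*(q^3 - 5*q^2 + 2*q + 8) = (q - 4)*(q - 2)*(q + 1)*(q^2 - 6*q + 8) = (q - 4)^2*(q - 2)*(q + 1)*(q - 2)
(5) = (s + 4)*(s^3 + 4*s^2 + 5*s + 2) = (s + 1)*(s + 4)*(s^2 + 3*s + 2) = (s + 1)*(s + 2)*(s + 4)*(s + 1)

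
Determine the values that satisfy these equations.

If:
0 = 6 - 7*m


Then:
m = 6/7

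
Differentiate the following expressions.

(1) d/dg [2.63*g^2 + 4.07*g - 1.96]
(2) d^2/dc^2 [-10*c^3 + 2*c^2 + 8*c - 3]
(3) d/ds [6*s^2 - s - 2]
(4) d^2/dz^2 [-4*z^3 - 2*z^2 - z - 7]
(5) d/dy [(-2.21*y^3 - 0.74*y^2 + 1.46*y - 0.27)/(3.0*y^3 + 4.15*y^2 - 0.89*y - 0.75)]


(1) = 5.26*g + 4.07
(2) = 4 - 60*c
(3) = 12*s - 1
(4) = -24*z - 4
(5) = (-6.9515*y^4 - 4.8262*y^3 + 2.0021*y^2 + 3.351*y - 1.3353)/(9.0*y^6 + 24.9*y^5 + 11.8825*y^4 - 11.887*y^3 - 5.4329*y^2 + 1.335*y + 0.5625)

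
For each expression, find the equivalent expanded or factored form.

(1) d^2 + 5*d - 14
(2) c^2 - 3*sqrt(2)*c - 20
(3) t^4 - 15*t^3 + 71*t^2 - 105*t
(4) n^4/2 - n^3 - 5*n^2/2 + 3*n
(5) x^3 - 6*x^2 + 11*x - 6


(1) = (d - 2)*(d + 7)
(2) = (c - 5*sqrt(2))*(c + 2*sqrt(2))
(3) = t*(t - 7)*(t - 5)*(t - 3)
(4) = n*(n/2 + 1)*(n - 3)*(n - 1)
(5) = (x - 3)*(x - 2)*(x - 1)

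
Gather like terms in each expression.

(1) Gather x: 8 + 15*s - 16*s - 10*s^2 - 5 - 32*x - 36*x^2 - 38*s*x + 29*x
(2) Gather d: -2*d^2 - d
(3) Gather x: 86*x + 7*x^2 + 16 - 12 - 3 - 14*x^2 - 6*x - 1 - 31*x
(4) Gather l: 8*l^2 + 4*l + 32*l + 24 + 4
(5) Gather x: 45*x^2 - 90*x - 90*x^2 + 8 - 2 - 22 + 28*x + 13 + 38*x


(1) = -10*s^2 - s - 36*x^2 + x*(-38*s - 3) + 3
(2) = -2*d^2 - d
(3) = -7*x^2 + 49*x
(4) = 8*l^2 + 36*l + 28
(5) = -45*x^2 - 24*x - 3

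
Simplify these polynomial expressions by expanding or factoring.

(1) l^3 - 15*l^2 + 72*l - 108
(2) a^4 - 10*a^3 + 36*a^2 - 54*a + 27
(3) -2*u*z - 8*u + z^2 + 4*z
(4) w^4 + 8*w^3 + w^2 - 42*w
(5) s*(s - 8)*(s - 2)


(1) = (l - 6)^2*(l - 3)
(2) = (a - 3)^3*(a - 1)
(3) = (-2*u + z)*(z + 4)
(4) = w*(w - 2)*(w + 3)*(w + 7)
(5) = s^3 - 10*s^2 + 16*s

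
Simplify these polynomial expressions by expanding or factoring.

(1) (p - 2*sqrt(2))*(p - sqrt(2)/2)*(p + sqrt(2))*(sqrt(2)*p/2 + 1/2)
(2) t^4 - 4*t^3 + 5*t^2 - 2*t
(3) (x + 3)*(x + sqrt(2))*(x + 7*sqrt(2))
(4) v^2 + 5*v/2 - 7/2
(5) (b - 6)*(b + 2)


(1) = sqrt(2)*p^4/2 - p^3 - 9*sqrt(2)*p^2/4 + p/2 + sqrt(2)
(2) = t*(t - 2)*(t - 1)^2
(3) = x^3 + 3*x^2 + 8*sqrt(2)*x^2 + 14*x + 24*sqrt(2)*x + 42
(4) = (v - 1)*(v + 7/2)
(5) = b^2 - 4*b - 12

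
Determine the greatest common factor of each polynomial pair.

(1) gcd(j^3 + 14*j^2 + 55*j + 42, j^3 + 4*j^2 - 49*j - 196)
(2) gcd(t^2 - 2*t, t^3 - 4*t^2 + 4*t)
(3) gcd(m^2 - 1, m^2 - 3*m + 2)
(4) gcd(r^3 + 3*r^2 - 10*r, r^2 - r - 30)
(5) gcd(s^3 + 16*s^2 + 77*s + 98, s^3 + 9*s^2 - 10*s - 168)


(1) = gcd((j + 1)*(j + 6)*(j + 7), (j - 7)*(j + 4)*(j + 7)) = j + 7
(2) = gcd(t*(t - 2), t*(t - 2)^2) = t^2 - 2*t
(3) = gcd((m - 1)*(m + 1), (m - 2)*(m - 1)) = m - 1
(4) = gcd(r*(r - 2)*(r + 5), (r - 6)*(r + 5)) = r + 5
(5) = gcd((s + 2)*(s + 7)^2, (s - 4)*(s + 6)*(s + 7)) = s + 7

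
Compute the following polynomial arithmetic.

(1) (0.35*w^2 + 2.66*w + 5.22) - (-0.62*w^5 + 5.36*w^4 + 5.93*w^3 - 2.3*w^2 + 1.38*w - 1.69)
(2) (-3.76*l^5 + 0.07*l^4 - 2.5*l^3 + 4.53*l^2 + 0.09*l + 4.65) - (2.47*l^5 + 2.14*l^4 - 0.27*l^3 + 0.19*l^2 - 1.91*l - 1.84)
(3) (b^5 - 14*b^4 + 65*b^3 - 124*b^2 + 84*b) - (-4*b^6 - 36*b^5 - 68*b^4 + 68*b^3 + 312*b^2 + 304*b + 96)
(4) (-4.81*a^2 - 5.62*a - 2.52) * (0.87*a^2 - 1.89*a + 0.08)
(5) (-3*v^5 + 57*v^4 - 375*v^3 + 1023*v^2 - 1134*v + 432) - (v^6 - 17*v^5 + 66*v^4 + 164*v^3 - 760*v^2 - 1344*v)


(1) = 0.62*w^5 - 5.36*w^4 - 5.93*w^3 + 2.65*w^2 + 1.28*w + 6.91
(2) = -6.23*l^5 - 2.07*l^4 - 2.23*l^3 + 4.34*l^2 + 2.0*l + 6.49
(3) = 4*b^6 + 37*b^5 + 54*b^4 - 3*b^3 - 436*b^2 - 220*b - 96
(4) = -4.1847*a^4 + 4.2015*a^3 + 8.0446*a^2 + 4.3132*a - 0.2016
(5) = -v^6 + 14*v^5 - 9*v^4 - 539*v^3 + 1783*v^2 + 210*v + 432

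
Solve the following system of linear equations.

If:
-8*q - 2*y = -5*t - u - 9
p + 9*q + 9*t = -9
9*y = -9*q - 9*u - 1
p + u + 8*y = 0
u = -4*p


Then:
p = 392/3775
q = 9014/33975
t = -43381/33975
u = -1568/3775
y = 147/3775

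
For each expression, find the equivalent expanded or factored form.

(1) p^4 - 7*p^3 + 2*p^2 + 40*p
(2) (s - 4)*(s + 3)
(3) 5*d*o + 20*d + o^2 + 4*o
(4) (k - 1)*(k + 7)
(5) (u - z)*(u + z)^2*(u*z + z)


(1) = p*(p - 5)*(p - 4)*(p + 2)
(2) = s^2 - s - 12
(3) = (5*d + o)*(o + 4)
(4) = k^2 + 6*k - 7
(5) = u^4*z + u^3*z^2 + u^3*z - u^2*z^3 + u^2*z^2 - u*z^4 - u*z^3 - z^4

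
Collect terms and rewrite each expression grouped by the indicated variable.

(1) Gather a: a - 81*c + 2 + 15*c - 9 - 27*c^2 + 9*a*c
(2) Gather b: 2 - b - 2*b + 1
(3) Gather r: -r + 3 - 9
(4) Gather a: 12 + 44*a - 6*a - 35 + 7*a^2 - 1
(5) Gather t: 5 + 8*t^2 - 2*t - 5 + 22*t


(1) = a*(9*c + 1) - 27*c^2 - 66*c - 7
(2) = 3 - 3*b
(3) = -r - 6
(4) = 7*a^2 + 38*a - 24
(5) = 8*t^2 + 20*t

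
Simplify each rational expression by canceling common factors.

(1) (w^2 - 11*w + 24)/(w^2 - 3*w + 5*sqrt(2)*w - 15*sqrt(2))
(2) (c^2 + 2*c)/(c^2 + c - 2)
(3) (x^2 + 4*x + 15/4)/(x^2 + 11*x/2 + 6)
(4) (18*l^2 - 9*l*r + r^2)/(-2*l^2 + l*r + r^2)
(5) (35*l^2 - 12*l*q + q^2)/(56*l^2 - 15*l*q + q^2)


(1) = (w - 8)/(w + 5*sqrt(2))
(2) = c/(c - 1)
(3) = (2*x + 5)/(2*x + 8)
(4) = (18*l^2 - 9*l*r + r^2)/(-2*l^2 + l*r + r^2)
(5) = (-5*l + q)/(-8*l + q)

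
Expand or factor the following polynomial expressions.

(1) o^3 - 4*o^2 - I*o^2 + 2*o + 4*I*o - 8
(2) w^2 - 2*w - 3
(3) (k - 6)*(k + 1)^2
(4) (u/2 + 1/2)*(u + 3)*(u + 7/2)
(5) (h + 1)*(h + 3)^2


(1) = (o - 4)*(o - 2*I)*(o + I)
(2) = (w - 3)*(w + 1)
(3) = k^3 - 4*k^2 - 11*k - 6
(4) = u^3/2 + 15*u^2/4 + 17*u/2 + 21/4
(5) = h^3 + 7*h^2 + 15*h + 9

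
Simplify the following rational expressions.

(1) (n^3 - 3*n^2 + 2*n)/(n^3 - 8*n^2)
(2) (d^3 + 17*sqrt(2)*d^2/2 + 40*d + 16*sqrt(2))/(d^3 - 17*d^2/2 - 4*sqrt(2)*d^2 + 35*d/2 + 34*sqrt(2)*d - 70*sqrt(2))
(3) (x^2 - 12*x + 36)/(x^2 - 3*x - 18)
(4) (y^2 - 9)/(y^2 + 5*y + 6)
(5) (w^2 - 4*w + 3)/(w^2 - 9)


(1) = (n^2 - 3*n + 2)/(n^2 - 8*n)
(2) = (4*d^3 + 34*sqrt(2)*d^2 + 160*d + 64*sqrt(2))/(4*d^3 + d^2*(-34 - 16*sqrt(2)) + d*(70 + 136*sqrt(2)) - 280*sqrt(2))
(3) = (x - 6)/(x + 3)
(4) = (y - 3)/(y + 2)
(5) = (w - 1)/(w + 3)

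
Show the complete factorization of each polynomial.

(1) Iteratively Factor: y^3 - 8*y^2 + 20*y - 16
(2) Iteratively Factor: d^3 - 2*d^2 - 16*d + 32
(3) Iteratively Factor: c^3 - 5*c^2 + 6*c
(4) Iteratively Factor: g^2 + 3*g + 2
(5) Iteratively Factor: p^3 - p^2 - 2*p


(1) = (y - 2)*(y^2 - 6*y + 8) = (y - 2)^2*(y - 4)
(2) = (d - 4)*(d^2 + 2*d - 8) = (d - 4)*(d - 2)*(d + 4)
(3) = (c - 2)*(c^2 - 3*c) = c*(c - 2)*(c - 3)
(4) = (g + 2)*(g + 1)
(5) = (p)*(p^2 - p - 2) = p*(p + 1)*(p - 2)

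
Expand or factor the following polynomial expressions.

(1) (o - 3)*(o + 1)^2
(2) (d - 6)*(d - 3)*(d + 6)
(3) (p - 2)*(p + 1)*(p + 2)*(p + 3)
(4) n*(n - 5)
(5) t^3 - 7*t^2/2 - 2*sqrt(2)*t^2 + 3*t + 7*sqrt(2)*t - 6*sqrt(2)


(1) = o^3 - o^2 - 5*o - 3
(2) = d^3 - 3*d^2 - 36*d + 108
(3) = p^4 + 4*p^3 - p^2 - 16*p - 12
(4) = n^2 - 5*n
(5) = (t - 2)*(t - 3/2)*(t - 2*sqrt(2))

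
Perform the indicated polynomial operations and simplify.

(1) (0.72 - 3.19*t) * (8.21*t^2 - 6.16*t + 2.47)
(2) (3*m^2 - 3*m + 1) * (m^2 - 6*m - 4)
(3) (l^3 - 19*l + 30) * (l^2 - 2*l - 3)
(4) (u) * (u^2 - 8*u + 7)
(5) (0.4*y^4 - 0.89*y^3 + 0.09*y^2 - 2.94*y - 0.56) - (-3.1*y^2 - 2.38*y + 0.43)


(1) = -26.1899*t^3 + 25.5616*t^2 - 12.3145*t + 1.7784
(2) = 3*m^4 - 21*m^3 + 7*m^2 + 6*m - 4
(3) = l^5 - 2*l^4 - 22*l^3 + 68*l^2 - 3*l - 90
(4) = u^3 - 8*u^2 + 7*u
(5) = 0.4*y^4 - 0.89*y^3 + 3.19*y^2 - 0.56*y - 0.99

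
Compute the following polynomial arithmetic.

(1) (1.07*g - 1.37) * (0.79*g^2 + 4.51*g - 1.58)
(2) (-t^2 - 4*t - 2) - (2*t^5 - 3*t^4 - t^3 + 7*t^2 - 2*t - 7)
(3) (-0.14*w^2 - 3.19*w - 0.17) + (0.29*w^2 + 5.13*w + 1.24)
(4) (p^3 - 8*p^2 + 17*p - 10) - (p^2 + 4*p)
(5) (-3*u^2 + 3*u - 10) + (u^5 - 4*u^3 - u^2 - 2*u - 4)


(1) = 0.8453*g^3 + 3.7434*g^2 - 7.8693*g + 2.1646
(2) = -2*t^5 + 3*t^4 + t^3 - 8*t^2 - 2*t + 5
(3) = 0.15*w^2 + 1.94*w + 1.07
(4) = p^3 - 9*p^2 + 13*p - 10
(5) = u^5 - 4*u^3 - 4*u^2 + u - 14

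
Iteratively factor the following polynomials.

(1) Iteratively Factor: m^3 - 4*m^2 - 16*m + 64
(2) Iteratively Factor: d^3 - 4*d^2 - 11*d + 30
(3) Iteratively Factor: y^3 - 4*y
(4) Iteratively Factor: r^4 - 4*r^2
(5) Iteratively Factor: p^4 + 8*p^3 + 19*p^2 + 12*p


(1) = (m - 4)*(m^2 - 16) = (m - 4)*(m + 4)*(m - 4)
(2) = (d - 2)*(d^2 - 2*d - 15) = (d - 2)*(d + 3)*(d - 5)
(3) = (y - 2)*(y^2 + 2*y) = (y - 2)*(y + 2)*(y)
(4) = (r - 2)*(r^3 + 2*r^2) = r*(r - 2)*(r^2 + 2*r) = r^2*(r - 2)*(r + 2)
(5) = (p + 1)*(p^3 + 7*p^2 + 12*p) = (p + 1)*(p + 3)*(p^2 + 4*p) = p*(p + 1)*(p + 3)*(p + 4)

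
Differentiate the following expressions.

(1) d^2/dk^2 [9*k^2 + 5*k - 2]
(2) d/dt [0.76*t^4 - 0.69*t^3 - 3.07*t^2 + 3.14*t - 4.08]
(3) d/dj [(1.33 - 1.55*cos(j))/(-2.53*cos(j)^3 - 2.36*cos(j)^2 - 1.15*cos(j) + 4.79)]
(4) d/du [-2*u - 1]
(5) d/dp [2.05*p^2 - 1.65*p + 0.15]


(1) = 18
(2) = 3.04*t^3 - 2.07*t^2 - 6.14*t + 3.14
(3) = (7.843*cos(j)^3 - 6.4367*cos(j)^2 - 6.2776*cos(j) + 5.895)*sin(j)/(6.4009*cos(j)^6 + 11.9416*cos(j)^5 + 11.3886*cos(j)^4 - 18.8094*cos(j)^3 - 21.2863*cos(j)^2 - 11.017*cos(j) + 22.9441)
(4) = -2
(5) = 4.1*p - 1.65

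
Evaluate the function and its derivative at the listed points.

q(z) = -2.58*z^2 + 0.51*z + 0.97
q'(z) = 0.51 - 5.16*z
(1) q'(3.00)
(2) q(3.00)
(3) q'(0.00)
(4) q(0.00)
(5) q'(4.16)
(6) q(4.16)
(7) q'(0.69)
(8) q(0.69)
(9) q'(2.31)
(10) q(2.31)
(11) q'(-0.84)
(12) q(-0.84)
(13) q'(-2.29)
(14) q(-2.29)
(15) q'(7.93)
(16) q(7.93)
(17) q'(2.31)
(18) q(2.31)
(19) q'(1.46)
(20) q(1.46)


(1) = -14.97
(2) = -20.72
(3) = 0.51
(4) = 0.97
(5) = -20.96
(6) = -41.56
(7) = -3.05
(8) = 0.09
(9) = -11.41
(10) = -11.62
(11) = 4.84
(12) = -1.28
(13) = 12.33
(14) = -13.73
(15) = -40.41
(16) = -157.23
(17) = -11.41
(18) = -11.62
(19) = -7.02
(20) = -3.78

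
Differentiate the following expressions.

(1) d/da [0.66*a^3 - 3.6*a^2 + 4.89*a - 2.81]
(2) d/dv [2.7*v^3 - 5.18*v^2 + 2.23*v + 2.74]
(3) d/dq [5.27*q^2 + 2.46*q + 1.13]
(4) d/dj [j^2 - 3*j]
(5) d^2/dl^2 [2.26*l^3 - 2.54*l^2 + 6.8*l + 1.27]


(1) = 1.98*a^2 - 7.2*a + 4.89
(2) = 8.1*v^2 - 10.36*v + 2.23
(3) = 10.54*q + 2.46
(4) = 2*j - 3
(5) = 13.56*l - 5.08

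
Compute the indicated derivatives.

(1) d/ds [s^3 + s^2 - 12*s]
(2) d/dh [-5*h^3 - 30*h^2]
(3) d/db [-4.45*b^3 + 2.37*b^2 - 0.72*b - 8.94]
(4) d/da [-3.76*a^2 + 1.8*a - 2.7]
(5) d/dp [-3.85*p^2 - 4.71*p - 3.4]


(1) = 3*s^2 + 2*s - 12
(2) = 15*h*(-h - 4)
(3) = -13.35*b^2 + 4.74*b - 0.72
(4) = 1.8 - 7.52*a
(5) = -7.7*p - 4.71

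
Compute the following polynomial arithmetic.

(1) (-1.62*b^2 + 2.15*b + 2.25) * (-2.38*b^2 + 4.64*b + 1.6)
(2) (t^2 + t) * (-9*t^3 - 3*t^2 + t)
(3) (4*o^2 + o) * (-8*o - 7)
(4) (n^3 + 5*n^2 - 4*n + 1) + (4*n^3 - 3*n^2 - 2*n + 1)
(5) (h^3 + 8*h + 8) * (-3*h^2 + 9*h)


(1) = 3.8556*b^4 - 12.6338*b^3 + 2.029*b^2 + 13.88*b + 3.6
(2) = -9*t^5 - 12*t^4 - 2*t^3 + t^2
(3) = -32*o^3 - 36*o^2 - 7*o
(4) = 5*n^3 + 2*n^2 - 6*n + 2
(5) = -3*h^5 + 9*h^4 - 24*h^3 + 48*h^2 + 72*h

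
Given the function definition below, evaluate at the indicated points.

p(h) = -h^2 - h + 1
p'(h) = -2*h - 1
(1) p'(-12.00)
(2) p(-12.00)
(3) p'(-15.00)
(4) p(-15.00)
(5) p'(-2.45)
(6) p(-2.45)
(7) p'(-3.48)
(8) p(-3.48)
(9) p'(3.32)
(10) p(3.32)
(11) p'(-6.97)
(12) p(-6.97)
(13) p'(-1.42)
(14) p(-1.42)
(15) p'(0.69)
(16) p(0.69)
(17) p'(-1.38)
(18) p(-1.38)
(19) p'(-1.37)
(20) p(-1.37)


(1) = 23.00
(2) = -131.00
(3) = 29.00
(4) = -209.00
(5) = 3.90
(6) = -2.55
(7) = 5.96
(8) = -7.63
(9) = -7.64
(10) = -13.34
(11) = 12.94
(12) = -40.61
(13) = 1.84
(14) = 0.40
(15) = -2.38
(16) = -0.17
(17) = 1.76
(18) = 0.48
(19) = 1.74
(20) = 0.49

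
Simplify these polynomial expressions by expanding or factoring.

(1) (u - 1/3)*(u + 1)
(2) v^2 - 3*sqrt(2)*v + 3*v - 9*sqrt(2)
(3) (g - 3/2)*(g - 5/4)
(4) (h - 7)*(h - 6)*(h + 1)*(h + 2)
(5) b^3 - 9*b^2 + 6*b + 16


(1) = u^2 + 2*u/3 - 1/3
(2) = (v + 3)*(v - 3*sqrt(2))
(3) = g^2 - 11*g/4 + 15/8
(4) = h^4 - 10*h^3 + 5*h^2 + 100*h + 84
(5) = (b - 8)*(b - 2)*(b + 1)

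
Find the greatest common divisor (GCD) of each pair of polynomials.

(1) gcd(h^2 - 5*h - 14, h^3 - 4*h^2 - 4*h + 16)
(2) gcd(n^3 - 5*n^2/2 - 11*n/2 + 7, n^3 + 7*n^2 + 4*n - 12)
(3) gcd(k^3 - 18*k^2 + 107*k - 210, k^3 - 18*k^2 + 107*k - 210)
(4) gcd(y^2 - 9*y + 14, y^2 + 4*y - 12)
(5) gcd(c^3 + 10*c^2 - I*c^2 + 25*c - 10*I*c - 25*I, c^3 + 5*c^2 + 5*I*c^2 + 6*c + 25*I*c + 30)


(1) = h + 2
(2) = n^2 + n - 2
(3) = gcd((k - 7)*(k - 6)*(k - 5), (k - 7)*(k - 6)*(k - 5)) = k^3 - 18*k^2 + 107*k - 210
(4) = y - 2
(5) = gcd((c + 5)^2*(c - I), (c + 5)*(c - I)*(c + 6*I)) = c^2 + c*(5 - I) - 5*I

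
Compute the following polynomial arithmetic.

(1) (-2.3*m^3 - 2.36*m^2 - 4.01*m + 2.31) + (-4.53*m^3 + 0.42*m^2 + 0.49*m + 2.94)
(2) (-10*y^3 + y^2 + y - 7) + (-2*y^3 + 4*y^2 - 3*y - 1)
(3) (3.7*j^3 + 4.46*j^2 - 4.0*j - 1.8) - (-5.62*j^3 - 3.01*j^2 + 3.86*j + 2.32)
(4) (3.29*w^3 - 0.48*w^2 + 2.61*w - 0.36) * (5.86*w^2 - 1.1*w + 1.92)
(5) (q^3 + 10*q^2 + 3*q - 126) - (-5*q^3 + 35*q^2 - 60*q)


(1) = -6.83*m^3 - 1.94*m^2 - 3.52*m + 5.25
(2) = -12*y^3 + 5*y^2 - 2*y - 8
(3) = 9.32*j^3 + 7.47*j^2 - 7.86*j - 4.12
(4) = 19.2794*w^5 - 6.4318*w^4 + 22.1394*w^3 - 5.9022*w^2 + 5.4072*w - 0.6912
(5) = 6*q^3 - 25*q^2 + 63*q - 126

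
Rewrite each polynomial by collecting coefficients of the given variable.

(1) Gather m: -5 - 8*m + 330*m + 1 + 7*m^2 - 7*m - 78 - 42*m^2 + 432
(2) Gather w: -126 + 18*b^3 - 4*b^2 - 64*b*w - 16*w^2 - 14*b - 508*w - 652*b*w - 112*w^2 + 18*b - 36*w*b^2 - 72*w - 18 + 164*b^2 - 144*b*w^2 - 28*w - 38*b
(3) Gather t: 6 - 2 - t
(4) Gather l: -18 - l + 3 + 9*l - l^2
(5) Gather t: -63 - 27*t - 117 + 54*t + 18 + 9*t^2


(1) = -35*m^2 + 315*m + 350
(2) = 18*b^3 + 160*b^2 - 34*b + w^2*(-144*b - 128) + w*(-36*b^2 - 716*b - 608) - 144
(3) = 4 - t
(4) = -l^2 + 8*l - 15
(5) = 9*t^2 + 27*t - 162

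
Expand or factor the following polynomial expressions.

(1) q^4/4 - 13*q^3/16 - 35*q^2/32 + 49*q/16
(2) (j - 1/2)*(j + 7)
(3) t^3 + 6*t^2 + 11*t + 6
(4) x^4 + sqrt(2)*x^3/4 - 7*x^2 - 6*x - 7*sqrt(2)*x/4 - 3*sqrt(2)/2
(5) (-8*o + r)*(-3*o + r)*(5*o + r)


(1) = q*(q/4 + 1/2)*(q - 7/2)*(q - 7/4)
(2) = j^2 + 13*j/2 - 7/2
(3) = (t + 1)*(t + 2)*(t + 3)
(4) = (x - 3)*(x + 2)*(sqrt(2)*x/2 + sqrt(2)/2)*(sqrt(2)*x + 1/2)
(5) = 120*o^3 - 31*o^2*r - 6*o*r^2 + r^3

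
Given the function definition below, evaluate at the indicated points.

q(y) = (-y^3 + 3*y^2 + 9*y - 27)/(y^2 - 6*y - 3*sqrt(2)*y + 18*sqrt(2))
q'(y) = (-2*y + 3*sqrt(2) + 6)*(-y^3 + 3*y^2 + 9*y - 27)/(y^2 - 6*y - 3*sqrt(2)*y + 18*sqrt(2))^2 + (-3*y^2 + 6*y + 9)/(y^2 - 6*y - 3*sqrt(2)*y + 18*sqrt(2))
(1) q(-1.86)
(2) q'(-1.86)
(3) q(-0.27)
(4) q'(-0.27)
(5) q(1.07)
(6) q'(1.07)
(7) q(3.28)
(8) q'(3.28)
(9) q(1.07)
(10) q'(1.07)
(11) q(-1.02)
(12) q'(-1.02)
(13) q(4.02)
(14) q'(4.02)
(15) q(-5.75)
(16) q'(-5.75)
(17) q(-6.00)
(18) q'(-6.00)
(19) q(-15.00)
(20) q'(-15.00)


(1) = -0.56
(2) = -0.42
(3) = -1.03
(4) = -0.14
(5) = -0.97
(6) = 0.26
(7) = -0.19
(8) = -1.64
(9) = -0.97
(10) = 0.26
(11) = -0.87
(12) = -0.29
(13) = -16.57
(14) = -117.63
(15) = 1.79
(16) = -0.73
(17) = 1.98
(18) = -0.74
(19) = 9.62
(20) = -0.91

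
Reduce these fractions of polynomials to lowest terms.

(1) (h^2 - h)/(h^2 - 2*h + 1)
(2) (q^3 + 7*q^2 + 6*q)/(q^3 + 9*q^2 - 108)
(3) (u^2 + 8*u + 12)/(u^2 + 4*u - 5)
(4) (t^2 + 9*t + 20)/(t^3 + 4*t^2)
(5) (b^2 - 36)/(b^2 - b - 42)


(1) = h/(h - 1)
(2) = (q^2 + q)/(q^2 + 3*q - 18)
(3) = (u^2 + 8*u + 12)/(u^2 + 4*u - 5)
(4) = (t + 5)/t^2
(5) = (b - 6)/(b - 7)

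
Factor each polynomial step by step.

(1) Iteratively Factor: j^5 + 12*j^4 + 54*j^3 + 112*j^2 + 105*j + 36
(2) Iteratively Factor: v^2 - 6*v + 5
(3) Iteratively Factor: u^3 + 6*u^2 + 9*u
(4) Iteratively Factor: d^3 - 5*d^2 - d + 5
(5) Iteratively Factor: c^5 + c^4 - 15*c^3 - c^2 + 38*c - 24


(1) = (j + 1)*(j^4 + 11*j^3 + 43*j^2 + 69*j + 36) = (j + 1)*(j + 4)*(j^3 + 7*j^2 + 15*j + 9) = (j + 1)^2*(j + 4)*(j^2 + 6*j + 9) = (j + 1)^2*(j + 3)*(j + 4)*(j + 3)
(2) = (v - 5)*(v - 1)
(3) = (u)*(u^2 + 6*u + 9) = u*(u + 3)*(u + 3)
(4) = (d - 5)*(d^2 - 1) = (d - 5)*(d + 1)*(d - 1)
(5) = (c + 4)*(c^4 - 3*c^3 - 3*c^2 + 11*c - 6) = (c - 1)*(c + 4)*(c^3 - 2*c^2 - 5*c + 6) = (c - 1)^2*(c + 4)*(c^2 - c - 6) = (c - 3)*(c - 1)^2*(c + 4)*(c + 2)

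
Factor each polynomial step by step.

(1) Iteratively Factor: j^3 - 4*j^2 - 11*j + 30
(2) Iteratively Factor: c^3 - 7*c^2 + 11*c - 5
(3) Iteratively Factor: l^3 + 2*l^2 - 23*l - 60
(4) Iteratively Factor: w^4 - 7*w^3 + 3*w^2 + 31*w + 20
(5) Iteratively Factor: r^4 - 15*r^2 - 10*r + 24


(1) = (j - 5)*(j^2 + j - 6) = (j - 5)*(j - 2)*(j + 3)
(2) = (c - 1)*(c^2 - 6*c + 5) = (c - 5)*(c - 1)*(c - 1)
(3) = (l + 3)*(l^2 - l - 20) = (l - 5)*(l + 3)*(l + 4)
(4) = (w - 4)*(w^3 - 3*w^2 - 9*w - 5) = (w - 4)*(w + 1)*(w^2 - 4*w - 5) = (w - 4)*(w + 1)^2*(w - 5)
(5) = (r - 4)*(r^3 + 4*r^2 + r - 6) = (r - 4)*(r - 1)*(r^2 + 5*r + 6) = (r - 4)*(r - 1)*(r + 2)*(r + 3)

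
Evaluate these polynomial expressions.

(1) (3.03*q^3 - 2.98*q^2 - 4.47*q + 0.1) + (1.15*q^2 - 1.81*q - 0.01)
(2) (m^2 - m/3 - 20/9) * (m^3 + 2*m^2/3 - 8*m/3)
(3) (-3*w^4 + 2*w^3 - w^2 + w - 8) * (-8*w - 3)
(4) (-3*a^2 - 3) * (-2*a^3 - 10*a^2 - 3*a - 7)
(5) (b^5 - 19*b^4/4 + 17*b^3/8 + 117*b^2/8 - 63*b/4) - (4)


(1) = 3.03*q^3 - 1.83*q^2 - 6.28*q + 0.09
(2) = m^5 + m^4/3 - 46*m^3/9 - 16*m^2/27 + 160*m/27
(3) = 24*w^5 - 7*w^4 + 2*w^3 - 5*w^2 + 61*w + 24
(4) = 6*a^5 + 30*a^4 + 15*a^3 + 51*a^2 + 9*a + 21
(5) = b^5 - 19*b^4/4 + 17*b^3/8 + 117*b^2/8 - 63*b/4 - 4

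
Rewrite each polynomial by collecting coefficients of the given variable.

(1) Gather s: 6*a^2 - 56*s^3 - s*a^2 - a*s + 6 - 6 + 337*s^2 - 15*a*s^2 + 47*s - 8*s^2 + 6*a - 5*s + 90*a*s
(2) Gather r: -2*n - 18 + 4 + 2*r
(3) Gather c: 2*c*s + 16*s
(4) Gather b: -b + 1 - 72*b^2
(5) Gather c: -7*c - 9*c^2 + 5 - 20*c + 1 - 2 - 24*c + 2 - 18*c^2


(1) = 6*a^2 + 6*a - 56*s^3 + s^2*(329 - 15*a) + s*(-a^2 + 89*a + 42)
(2) = -2*n + 2*r - 14
(3) = 2*c*s + 16*s
(4) = -72*b^2 - b + 1
(5) = -27*c^2 - 51*c + 6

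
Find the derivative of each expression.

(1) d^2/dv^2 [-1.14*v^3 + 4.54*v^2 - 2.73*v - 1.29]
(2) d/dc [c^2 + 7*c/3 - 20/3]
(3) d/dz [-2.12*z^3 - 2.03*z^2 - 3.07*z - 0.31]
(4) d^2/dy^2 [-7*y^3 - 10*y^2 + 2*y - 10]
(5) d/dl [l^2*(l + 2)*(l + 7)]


(1) = 9.08 - 6.84*v
(2) = 2*c + 7/3
(3) = -6.36*z^2 - 4.06*z - 3.07
(4) = -42*y - 20
(5) = l*(4*l^2 + 27*l + 28)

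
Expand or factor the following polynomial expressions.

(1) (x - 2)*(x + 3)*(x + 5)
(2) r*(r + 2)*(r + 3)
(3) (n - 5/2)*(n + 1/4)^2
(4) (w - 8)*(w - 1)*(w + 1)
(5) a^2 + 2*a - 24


(1) = x^3 + 6*x^2 - x - 30
(2) = r^3 + 5*r^2 + 6*r
(3) = n^3 - 2*n^2 - 19*n/16 - 5/32
(4) = w^3 - 8*w^2 - w + 8
(5) = (a - 4)*(a + 6)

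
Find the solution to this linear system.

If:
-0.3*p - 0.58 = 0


Then:
p = -1.93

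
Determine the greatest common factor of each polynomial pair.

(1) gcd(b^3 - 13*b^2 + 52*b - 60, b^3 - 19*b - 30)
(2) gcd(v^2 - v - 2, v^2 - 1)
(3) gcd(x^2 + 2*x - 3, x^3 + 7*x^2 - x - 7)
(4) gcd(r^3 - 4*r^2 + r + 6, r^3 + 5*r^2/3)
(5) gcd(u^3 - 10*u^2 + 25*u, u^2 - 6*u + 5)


(1) = b - 5
(2) = gcd((v - 2)*(v + 1), (v - 1)*(v + 1)) = v + 1
(3) = gcd((x - 1)*(x + 3), (x - 1)*(x + 1)*(x + 7)) = x - 1
(4) = gcd((r - 3)*(r - 2)*(r + 1), r^2*(r + 5/3)) = 1
(5) = gcd(u*(u - 5)^2, (u - 5)*(u - 1)) = u - 5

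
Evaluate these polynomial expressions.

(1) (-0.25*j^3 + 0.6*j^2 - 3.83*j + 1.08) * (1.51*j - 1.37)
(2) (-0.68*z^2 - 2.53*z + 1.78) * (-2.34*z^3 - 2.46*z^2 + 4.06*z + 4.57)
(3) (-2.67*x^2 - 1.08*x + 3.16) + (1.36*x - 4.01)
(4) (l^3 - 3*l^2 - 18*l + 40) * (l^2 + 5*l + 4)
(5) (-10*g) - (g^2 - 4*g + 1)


(1) = -0.3775*j^4 + 1.2485*j^3 - 6.6053*j^2 + 6.8779*j - 1.4796
(2) = 1.5912*z^5 + 7.593*z^4 - 0.7022*z^3 - 17.7582*z^2 - 4.3353*z + 8.1346
(3) = -2.67*x^2 + 0.28*x - 0.85
(4) = l^5 + 2*l^4 - 29*l^3 - 62*l^2 + 128*l + 160
(5) = -g^2 - 6*g - 1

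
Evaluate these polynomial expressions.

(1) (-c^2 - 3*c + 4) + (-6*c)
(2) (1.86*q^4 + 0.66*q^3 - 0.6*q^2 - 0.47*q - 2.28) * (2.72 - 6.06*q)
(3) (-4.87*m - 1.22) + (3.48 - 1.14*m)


(1) = -c^2 - 9*c + 4
(2) = -11.2716*q^5 + 1.0596*q^4 + 5.4312*q^3 + 1.2162*q^2 + 12.5384*q - 6.2016
(3) = 2.26 - 6.01*m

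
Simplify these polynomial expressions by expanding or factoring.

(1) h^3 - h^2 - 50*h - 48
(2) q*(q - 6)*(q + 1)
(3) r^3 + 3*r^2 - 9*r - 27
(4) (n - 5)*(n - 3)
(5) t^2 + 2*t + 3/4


(1) = (h - 8)*(h + 1)*(h + 6)
(2) = q^3 - 5*q^2 - 6*q
(3) = (r - 3)*(r + 3)^2
(4) = n^2 - 8*n + 15
(5) = (t + 1/2)*(t + 3/2)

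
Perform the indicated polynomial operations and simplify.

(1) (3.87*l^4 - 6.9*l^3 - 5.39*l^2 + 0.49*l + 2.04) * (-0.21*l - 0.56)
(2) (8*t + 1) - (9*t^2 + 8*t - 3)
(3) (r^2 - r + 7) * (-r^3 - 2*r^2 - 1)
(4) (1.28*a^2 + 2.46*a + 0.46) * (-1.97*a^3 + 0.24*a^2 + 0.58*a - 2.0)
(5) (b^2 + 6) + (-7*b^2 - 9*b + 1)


(1) = -0.8127*l^5 - 0.7182*l^4 + 4.9959*l^3 + 2.9155*l^2 - 0.7028*l - 1.1424
(2) = 4 - 9*t^2
(3) = -r^5 - r^4 - 5*r^3 - 15*r^2 + r - 7
(4) = -2.5216*a^5 - 4.539*a^4 + 0.4266*a^3 - 1.0228*a^2 - 4.6532*a - 0.92
(5) = -6*b^2 - 9*b + 7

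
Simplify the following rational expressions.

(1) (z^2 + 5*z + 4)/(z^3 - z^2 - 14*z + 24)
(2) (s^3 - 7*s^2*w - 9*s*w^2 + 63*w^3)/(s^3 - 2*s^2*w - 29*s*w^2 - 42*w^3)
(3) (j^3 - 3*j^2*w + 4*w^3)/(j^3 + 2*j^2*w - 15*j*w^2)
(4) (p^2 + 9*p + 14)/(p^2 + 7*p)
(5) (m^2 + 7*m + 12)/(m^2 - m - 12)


(1) = (z + 1)/(z^2 - 5*z + 6)
(2) = (s - 3*w)/(s + 2*w)
(3) = (-j^3 + 3*j^2*w - 4*w^3)/(-j^3 - 2*j^2*w + 15*j*w^2)
(4) = (p + 2)/p
(5) = (m + 4)/(m - 4)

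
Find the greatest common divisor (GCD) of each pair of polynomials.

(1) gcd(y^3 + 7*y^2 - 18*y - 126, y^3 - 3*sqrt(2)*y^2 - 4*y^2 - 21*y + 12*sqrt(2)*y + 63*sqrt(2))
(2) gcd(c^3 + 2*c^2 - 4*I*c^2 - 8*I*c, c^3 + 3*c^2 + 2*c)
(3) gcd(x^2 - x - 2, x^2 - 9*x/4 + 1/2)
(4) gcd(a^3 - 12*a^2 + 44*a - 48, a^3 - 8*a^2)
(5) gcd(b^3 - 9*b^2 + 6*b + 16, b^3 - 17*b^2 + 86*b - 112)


(1) = y - 3*sqrt(2)
(2) = c^2 + 2*c
(3) = gcd((x - 2)*(x + 1), (x - 2)*(x - 1/4)) = x - 2
(4) = gcd((a - 6)*(a - 4)*(a - 2), a^2*(a - 8)) = 1
(5) = b^2 - 10*b + 16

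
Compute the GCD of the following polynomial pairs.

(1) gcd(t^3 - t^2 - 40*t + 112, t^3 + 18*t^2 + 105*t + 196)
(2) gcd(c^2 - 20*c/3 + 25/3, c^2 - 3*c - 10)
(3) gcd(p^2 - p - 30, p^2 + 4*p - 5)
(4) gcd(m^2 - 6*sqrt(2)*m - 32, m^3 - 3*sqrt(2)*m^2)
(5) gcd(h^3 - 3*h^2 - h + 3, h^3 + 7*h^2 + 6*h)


(1) = gcd((t - 4)^2*(t + 7), (t + 4)*(t + 7)^2) = t + 7
(2) = gcd((c - 5)*(c - 5/3), (c - 5)*(c + 2)) = c - 5
(3) = gcd((p - 6)*(p + 5), (p - 1)*(p + 5)) = p + 5
(4) = 1
(5) = gcd((h - 3)*(h - 1)*(h + 1), h*(h + 1)*(h + 6)) = h + 1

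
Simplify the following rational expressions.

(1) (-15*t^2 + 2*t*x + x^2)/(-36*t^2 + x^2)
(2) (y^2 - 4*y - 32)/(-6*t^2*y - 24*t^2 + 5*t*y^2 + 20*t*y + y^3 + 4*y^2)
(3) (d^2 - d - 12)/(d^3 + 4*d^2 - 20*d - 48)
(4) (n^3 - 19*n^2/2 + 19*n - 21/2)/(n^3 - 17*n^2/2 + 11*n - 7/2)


(1) = (-15*t^2 + 2*t*x + x^2)/(-36*t^2 + x^2)
(2) = (y - 8)/(-6*t^2 + 5*t*y + y^2)
(3) = (d + 3)/(d^2 + 8*d + 12)
(4) = (2*n - 3)/(2*n - 1)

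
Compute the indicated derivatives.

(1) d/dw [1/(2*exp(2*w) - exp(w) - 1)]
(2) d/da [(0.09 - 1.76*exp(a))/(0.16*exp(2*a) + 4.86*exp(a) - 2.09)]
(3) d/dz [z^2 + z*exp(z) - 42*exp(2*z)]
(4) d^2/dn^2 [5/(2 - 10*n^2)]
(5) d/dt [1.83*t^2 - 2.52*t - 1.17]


(1) = (1 - 4*exp(w))*exp(w)/(-2*exp(2*w) + exp(w) + 1)^2
(2) = (0.2816*exp(2*a) - 0.0288*exp(a) + 3.241)*exp(a)/(0.0256*exp(4*a) + 1.5552*exp(3*a) + 22.9508*exp(2*a) - 20.3148*exp(a) + 4.3681)
(3) = z*exp(z) + 2*z - 84*exp(2*z) + exp(z)
(4) = 25*(-15*n^2 - 1)/(5*n^2 - 1)^3
(5) = 3.66*t - 2.52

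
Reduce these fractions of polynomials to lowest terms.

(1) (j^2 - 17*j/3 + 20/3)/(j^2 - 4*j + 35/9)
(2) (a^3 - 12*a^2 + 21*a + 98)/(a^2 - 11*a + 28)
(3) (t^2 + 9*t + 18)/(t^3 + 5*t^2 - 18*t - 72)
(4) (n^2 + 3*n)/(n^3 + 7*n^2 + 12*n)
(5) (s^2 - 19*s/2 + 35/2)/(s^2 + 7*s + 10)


(1) = (3*j - 12)/(3*j - 7)
(2) = (a^2 - 5*a - 14)/(a - 4)
(3) = 1/(t - 4)
(4) = 1/(n + 4)
(5) = (2*s^2 - 19*s + 35)/(2*s^2 + 14*s + 20)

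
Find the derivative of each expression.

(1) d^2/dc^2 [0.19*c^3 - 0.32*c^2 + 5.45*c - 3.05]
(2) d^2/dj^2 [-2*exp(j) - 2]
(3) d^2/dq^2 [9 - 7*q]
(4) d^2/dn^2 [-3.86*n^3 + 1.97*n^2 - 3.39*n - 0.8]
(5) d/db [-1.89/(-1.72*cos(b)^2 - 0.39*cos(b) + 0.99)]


(1) = 1.14*c - 0.64
(2) = -2*exp(j)
(3) = 0
(4) = 3.94 - 23.16*n
(5) = (6.5016*cos(b) + 0.7371)*sin(b)/(1.72*cos(b)^2 + 0.39*cos(b) - 0.99)^2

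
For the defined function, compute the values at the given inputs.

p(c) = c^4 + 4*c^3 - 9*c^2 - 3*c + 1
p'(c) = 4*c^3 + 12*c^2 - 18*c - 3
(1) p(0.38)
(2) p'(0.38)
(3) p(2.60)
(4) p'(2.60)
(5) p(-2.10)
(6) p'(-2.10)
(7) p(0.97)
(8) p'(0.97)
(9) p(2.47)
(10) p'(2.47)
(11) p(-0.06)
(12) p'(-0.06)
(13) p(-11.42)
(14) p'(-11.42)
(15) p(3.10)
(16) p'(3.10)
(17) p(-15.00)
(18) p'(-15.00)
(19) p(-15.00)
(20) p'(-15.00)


(1) = -1.20
(2) = -7.89
(3) = 48.36
(4) = 101.62
(5) = -49.99
(6) = 50.68
(7) = -5.84
(8) = -5.52
(9) = 36.18
(10) = 86.03
(11) = 1.15
(12) = -1.88
(13) = 9912.53
(14) = -4189.86
(15) = 116.73
(16) = 175.68
(17) = 35146.00
(18) = -10533.00
(19) = 35146.00
(20) = -10533.00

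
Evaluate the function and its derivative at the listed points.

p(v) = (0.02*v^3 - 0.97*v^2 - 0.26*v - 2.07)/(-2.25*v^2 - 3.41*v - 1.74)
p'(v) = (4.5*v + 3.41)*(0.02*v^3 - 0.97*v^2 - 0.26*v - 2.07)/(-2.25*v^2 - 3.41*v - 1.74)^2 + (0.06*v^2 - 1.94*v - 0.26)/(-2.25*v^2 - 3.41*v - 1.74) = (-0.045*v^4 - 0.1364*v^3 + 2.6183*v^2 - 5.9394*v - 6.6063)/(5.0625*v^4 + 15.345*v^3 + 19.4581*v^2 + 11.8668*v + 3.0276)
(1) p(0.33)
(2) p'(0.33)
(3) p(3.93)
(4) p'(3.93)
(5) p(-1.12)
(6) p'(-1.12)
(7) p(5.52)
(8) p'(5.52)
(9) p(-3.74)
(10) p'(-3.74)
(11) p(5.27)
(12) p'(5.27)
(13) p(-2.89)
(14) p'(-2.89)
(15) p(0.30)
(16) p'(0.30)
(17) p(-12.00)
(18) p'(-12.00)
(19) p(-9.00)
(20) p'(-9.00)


(1) = 0.73
(2) = -0.86
(3) = 0.34
(4) = -0.00
(5) = 4.07
(6) = 6.25
(7) = 0.33
(8) = -0.00
(9) = 0.77
(10) = 0.12
(11) = 0.33
(12) = -0.00
(13) = 0.93
(14) = 0.29
(15) = 0.75
(16) = -0.93
(17) = 0.61
(18) = -0.00
(19) = 0.61
(20) = 0.00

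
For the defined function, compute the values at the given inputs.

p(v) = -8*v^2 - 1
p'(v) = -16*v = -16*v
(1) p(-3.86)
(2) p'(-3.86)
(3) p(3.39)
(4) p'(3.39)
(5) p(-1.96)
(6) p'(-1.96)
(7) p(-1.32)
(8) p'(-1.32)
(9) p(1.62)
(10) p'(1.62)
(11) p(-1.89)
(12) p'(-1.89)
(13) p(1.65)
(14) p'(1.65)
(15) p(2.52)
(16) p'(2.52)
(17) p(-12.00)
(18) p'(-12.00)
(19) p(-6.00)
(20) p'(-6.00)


(1) = -120.20
(2) = 61.76
(3) = -92.94
(4) = -54.24
(5) = -31.73
(6) = 31.36
(7) = -14.94
(8) = 21.12
(9) = -22.00
(10) = -25.92
(11) = -29.58
(12) = 30.24
(13) = -22.78
(14) = -26.40
(15) = -51.80
(16) = -40.32
(17) = -1153.00
(18) = 192.00
(19) = -289.00
(20) = 96.00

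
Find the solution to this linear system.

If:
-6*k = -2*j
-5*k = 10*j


Then:
j = 0
k = 0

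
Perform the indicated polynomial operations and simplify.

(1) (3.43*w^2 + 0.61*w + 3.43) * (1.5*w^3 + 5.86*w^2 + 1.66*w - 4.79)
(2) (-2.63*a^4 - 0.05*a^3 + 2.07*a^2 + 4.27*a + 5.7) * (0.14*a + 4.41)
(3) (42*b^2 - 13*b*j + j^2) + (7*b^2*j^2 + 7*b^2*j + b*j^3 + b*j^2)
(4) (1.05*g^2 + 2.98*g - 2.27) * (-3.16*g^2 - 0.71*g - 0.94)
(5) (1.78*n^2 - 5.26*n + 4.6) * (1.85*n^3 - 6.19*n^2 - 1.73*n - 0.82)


(1) = 5.145*w^5 + 21.0148*w^4 + 14.4134*w^3 + 4.6827*w^2 + 2.7719*w - 16.4297
(2) = -0.3682*a^5 - 11.6053*a^4 + 0.0693*a^3 + 9.7265*a^2 + 19.6287*a + 25.137
(3) = 7*b^2*j^2 + 7*b^2*j + 42*b^2 + b*j^3 + b*j^2 - 13*b*j + j^2
(4) = -3.318*g^4 - 10.1623*g^3 + 4.0704*g^2 - 1.1895*g + 2.1338
(5) = 3.293*n^5 - 20.7492*n^4 + 37.99*n^3 - 20.8338*n^2 - 3.6448*n - 3.772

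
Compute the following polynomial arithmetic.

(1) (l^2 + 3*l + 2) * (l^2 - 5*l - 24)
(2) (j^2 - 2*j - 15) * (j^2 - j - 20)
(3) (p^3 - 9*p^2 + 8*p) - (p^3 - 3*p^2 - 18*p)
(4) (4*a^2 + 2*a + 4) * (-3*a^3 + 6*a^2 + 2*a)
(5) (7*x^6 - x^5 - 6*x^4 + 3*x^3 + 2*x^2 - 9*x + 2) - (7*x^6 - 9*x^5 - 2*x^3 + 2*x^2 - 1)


(1) = l^4 - 2*l^3 - 37*l^2 - 82*l - 48
(2) = j^4 - 3*j^3 - 33*j^2 + 55*j + 300
(3) = -6*p^2 + 26*p
(4) = -12*a^5 + 18*a^4 + 8*a^3 + 28*a^2 + 8*a
(5) = 8*x^5 - 6*x^4 + 5*x^3 - 9*x + 3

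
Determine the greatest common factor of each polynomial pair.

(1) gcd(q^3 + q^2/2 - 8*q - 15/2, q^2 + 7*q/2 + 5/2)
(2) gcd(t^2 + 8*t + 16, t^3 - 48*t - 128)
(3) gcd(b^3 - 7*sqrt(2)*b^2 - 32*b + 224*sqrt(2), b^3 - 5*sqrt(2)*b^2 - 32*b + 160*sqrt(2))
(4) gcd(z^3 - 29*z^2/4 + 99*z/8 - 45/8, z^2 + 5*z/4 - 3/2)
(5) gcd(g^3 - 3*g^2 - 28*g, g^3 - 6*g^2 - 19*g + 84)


(1) = q^2 + 7*q/2 + 5/2
(2) = t^2 + 8*t + 16
(3) = gcd((b - 7*sqrt(2))*(b - 4*sqrt(2))*(b + 4*sqrt(2)), (b - 5*sqrt(2))*(b - 4*sqrt(2))*(b + 4*sqrt(2))) = b^2 - 32
(4) = gcd((z - 5)*(z - 3/2)*(z - 3/4), (z - 3/4)*(z + 2)) = z - 3/4
(5) = g^2 - 3*g - 28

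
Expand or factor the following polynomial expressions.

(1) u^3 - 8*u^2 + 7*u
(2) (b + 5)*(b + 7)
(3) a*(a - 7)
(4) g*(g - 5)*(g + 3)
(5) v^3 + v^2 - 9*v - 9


(1) = u*(u - 7)*(u - 1)
(2) = b^2 + 12*b + 35
(3) = a^2 - 7*a
(4) = g^3 - 2*g^2 - 15*g
(5) = (v - 3)*(v + 1)*(v + 3)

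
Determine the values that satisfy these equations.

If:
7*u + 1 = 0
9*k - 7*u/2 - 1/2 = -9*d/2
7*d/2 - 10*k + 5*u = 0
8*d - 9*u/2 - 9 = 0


Then:
No Solution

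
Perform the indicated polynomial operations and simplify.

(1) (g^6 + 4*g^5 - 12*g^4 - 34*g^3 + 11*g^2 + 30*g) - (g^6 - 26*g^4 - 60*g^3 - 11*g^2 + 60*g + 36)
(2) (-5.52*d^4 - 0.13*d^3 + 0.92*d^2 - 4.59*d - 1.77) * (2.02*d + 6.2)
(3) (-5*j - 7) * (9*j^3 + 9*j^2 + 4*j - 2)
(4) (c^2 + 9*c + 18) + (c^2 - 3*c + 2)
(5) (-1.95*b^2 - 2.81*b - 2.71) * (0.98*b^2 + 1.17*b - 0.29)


(1) = 4*g^5 + 14*g^4 + 26*g^3 + 22*g^2 - 30*g - 36
(2) = -11.1504*d^5 - 34.4866*d^4 + 1.0524*d^3 - 3.5678*d^2 - 32.0334*d - 10.974
(3) = -45*j^4 - 108*j^3 - 83*j^2 - 18*j + 14
(4) = 2*c^2 + 6*c + 20
(5) = -1.911*b^4 - 5.0353*b^3 - 5.378*b^2 - 2.3558*b + 0.7859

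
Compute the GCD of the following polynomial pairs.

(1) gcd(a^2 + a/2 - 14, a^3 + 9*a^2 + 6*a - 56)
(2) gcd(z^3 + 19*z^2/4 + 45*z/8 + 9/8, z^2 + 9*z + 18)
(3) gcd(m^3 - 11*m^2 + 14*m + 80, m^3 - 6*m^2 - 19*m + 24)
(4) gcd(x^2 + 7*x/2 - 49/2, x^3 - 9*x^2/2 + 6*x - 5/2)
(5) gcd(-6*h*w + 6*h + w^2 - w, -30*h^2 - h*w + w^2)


(1) = gcd((a - 7/2)*(a + 4), (a - 2)*(a + 4)*(a + 7)) = a + 4
(2) = z + 3
(3) = gcd((m - 8)*(m - 5)*(m + 2), (m - 8)*(m - 1)*(m + 3)) = m - 8
(4) = gcd((x - 7/2)*(x + 7), (x - 5/2)*(x - 1)^2) = 1
(5) = gcd((-6*h + w)*(w - 1), (-6*h + w)*(5*h + w)) = -6*h + w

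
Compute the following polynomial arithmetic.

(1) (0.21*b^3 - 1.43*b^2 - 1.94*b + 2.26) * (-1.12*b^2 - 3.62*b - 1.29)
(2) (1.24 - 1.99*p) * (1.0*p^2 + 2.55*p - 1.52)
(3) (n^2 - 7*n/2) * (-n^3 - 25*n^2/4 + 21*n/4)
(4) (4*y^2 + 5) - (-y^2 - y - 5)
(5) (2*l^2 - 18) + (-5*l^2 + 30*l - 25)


(1) = -0.2352*b^5 + 0.8414*b^4 + 7.0785*b^3 + 6.3363*b^2 - 5.6786*b - 2.9154
(2) = -1.99*p^3 - 3.8345*p^2 + 6.1868*p - 1.8848
(3) = -n^5 - 11*n^4/4 + 217*n^3/8 - 147*n^2/8
(4) = 5*y^2 + y + 10
(5) = -3*l^2 + 30*l - 43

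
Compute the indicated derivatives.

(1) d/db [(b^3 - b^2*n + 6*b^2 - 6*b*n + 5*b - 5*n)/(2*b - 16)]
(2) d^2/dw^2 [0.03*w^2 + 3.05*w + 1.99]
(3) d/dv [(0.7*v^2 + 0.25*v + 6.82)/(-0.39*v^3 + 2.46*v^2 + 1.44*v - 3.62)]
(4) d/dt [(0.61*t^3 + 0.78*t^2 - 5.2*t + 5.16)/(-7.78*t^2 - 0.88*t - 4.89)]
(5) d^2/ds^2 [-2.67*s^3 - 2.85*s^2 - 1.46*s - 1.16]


(1) = (2*b^3 - b^2*n - 18*b^2 + 16*b*n - 96*b + 53*n - 40)/(2*(b^2 - 16*b + 64))
(2) = 0.0600000000000000
(3) = (0.273*v^4 + 0.195*v^3 + 8.3724*v^2 - 38.6224*v - 10.7258)/(0.1521*v^6 - 1.9188*v^5 + 4.9284*v^4 + 9.9084*v^3 - 15.7368*v^2 - 10.4256*v + 13.1044)
(4) = (-4.7458*t^4 - 1.0736*t^3 - 50.0911*t^2 + 72.6612*t + 29.9688)/(60.5284*t^4 + 13.6928*t^3 + 76.8628*t^2 + 8.6064*t + 23.9121)
(5) = -16.02*s - 5.7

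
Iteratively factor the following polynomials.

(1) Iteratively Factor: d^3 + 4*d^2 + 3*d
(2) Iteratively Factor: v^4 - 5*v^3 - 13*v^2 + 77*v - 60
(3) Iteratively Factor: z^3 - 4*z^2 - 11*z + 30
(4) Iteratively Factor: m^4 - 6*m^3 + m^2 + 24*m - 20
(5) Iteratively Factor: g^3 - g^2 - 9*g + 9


(1) = (d + 3)*(d^2 + d) = d*(d + 3)*(d + 1)
(2) = (v - 1)*(v^3 - 4*v^2 - 17*v + 60) = (v - 1)*(v + 4)*(v^2 - 8*v + 15) = (v - 5)*(v - 1)*(v + 4)*(v - 3)
(3) = (z - 5)*(z^2 + z - 6) = (z - 5)*(z + 3)*(z - 2)
(4) = (m - 1)*(m^3 - 5*m^2 - 4*m + 20) = (m - 2)*(m - 1)*(m^2 - 3*m - 10) = (m - 2)*(m - 1)*(m + 2)*(m - 5)
(5) = (g + 3)*(g^2 - 4*g + 3) = (g - 3)*(g + 3)*(g - 1)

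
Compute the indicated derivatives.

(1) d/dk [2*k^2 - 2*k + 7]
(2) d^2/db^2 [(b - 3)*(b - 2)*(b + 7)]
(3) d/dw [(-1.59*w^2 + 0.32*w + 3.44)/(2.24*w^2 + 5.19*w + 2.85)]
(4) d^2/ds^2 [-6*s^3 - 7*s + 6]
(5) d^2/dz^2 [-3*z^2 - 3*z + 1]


(1) = 4*k - 2
(2) = 6*b + 4
(3) = (-8.9689*w^2 - 24.4742*w - 16.9416)/(5.0176*w^4 + 23.2512*w^3 + 39.7041*w^2 + 29.583*w + 8.1225)
(4) = -36*s
(5) = -6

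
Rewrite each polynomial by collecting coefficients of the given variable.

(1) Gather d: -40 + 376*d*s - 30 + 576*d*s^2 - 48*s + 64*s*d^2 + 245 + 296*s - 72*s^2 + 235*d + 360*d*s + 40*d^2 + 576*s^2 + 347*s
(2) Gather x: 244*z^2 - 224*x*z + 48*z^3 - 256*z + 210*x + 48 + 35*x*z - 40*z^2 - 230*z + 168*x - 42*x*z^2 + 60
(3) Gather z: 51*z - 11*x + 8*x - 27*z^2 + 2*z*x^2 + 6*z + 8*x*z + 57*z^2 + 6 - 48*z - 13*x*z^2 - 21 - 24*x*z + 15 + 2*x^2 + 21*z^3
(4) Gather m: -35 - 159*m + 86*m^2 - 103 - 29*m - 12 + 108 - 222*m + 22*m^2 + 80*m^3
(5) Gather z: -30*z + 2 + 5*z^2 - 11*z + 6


(1) = d^2*(64*s + 40) + d*(576*s^2 + 736*s + 235) + 504*s^2 + 595*s + 175
(2) = x*(-42*z^2 - 189*z + 378) + 48*z^3 + 204*z^2 - 486*z + 108
(3) = 2*x^2 - 3*x + 21*z^3 + z^2*(30 - 13*x) + z*(2*x^2 - 16*x + 9)
(4) = 80*m^3 + 108*m^2 - 410*m - 42
(5) = 5*z^2 - 41*z + 8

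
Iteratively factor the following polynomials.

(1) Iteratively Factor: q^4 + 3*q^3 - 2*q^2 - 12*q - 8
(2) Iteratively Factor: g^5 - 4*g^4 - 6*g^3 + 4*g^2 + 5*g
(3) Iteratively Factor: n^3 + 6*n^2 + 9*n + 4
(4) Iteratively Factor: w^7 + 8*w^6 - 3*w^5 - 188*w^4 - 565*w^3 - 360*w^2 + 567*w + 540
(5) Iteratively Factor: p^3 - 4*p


(1) = (q + 2)*(q^3 + q^2 - 4*q - 4) = (q + 2)^2*(q^2 - q - 2) = (q + 1)*(q + 2)^2*(q - 2)
(2) = (g - 1)*(g^4 - 3*g^3 - 9*g^2 - 5*g) = (g - 5)*(g - 1)*(g^3 + 2*g^2 + g) = (g - 5)*(g - 1)*(g + 1)*(g^2 + g) = (g - 5)*(g - 1)*(g + 1)^2*(g)
(3) = (n + 1)*(n^2 + 5*n + 4) = (n + 1)^2*(n + 4)
(4) = (w + 1)*(w^6 + 7*w^5 - 10*w^4 - 178*w^3 - 387*w^2 + 27*w + 540) = (w + 1)*(w + 3)*(w^5 + 4*w^4 - 22*w^3 - 112*w^2 - 51*w + 180) = (w - 5)*(w + 1)*(w + 3)*(w^4 + 9*w^3 + 23*w^2 + 3*w - 36) = (w - 5)*(w - 1)*(w + 1)*(w + 3)*(w^3 + 10*w^2 + 33*w + 36) = (w - 5)*(w - 1)*(w + 1)*(w + 3)*(w + 4)*(w^2 + 6*w + 9) = (w - 5)*(w - 1)*(w + 1)*(w + 3)^2*(w + 4)*(w + 3)
(5) = (p - 2)*(p^2 + 2*p) = p*(p - 2)*(p + 2)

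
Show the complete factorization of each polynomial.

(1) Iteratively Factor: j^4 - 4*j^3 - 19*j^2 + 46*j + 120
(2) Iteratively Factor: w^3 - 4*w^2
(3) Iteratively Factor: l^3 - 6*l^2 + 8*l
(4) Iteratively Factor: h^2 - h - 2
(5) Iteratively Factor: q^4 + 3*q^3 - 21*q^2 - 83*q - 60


(1) = (j - 5)*(j^3 + j^2 - 14*j - 24) = (j - 5)*(j - 4)*(j^2 + 5*j + 6) = (j - 5)*(j - 4)*(j + 3)*(j + 2)
(2) = (w)*(w^2 - 4*w) = w*(w - 4)*(w)
(3) = (l)*(l^2 - 6*l + 8) = l*(l - 2)*(l - 4)
(4) = (h + 1)*(h - 2)
(5) = (q - 5)*(q^3 + 8*q^2 + 19*q + 12) = (q - 5)*(q + 4)*(q^2 + 4*q + 3) = (q - 5)*(q + 3)*(q + 4)*(q + 1)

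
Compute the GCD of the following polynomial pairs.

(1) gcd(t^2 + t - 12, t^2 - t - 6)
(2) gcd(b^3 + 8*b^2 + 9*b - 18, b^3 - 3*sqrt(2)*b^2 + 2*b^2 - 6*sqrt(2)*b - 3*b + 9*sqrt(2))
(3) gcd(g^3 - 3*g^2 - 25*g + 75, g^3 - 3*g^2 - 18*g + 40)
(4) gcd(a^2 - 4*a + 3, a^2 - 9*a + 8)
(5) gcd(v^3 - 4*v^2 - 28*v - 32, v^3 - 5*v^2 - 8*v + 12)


(1) = t - 3
(2) = b^2 + 2*b - 3
(3) = gcd((g - 5)*(g - 3)*(g + 5), (g - 5)*(g - 2)*(g + 4)) = g - 5
(4) = gcd((a - 3)*(a - 1), (a - 8)*(a - 1)) = a - 1
(5) = gcd((v - 8)*(v + 2)^2, (v - 6)*(v - 1)*(v + 2)) = v + 2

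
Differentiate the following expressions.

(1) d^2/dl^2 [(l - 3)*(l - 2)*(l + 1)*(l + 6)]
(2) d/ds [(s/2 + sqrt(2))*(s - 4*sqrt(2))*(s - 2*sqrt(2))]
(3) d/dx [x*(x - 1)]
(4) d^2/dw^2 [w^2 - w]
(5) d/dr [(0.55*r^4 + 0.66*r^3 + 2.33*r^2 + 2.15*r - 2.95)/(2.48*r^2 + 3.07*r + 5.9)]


(1) = 12*l^2 + 12*l - 46
(2) = 3*s^2/2 - 4*sqrt(2)*s - 4
(3) = 2*x - 1
(4) = 2
(5) = (2.728*r^5 + 6.7023*r^4 + 17.0324*r^3 + 13.5031*r^2 + 42.126*r + 21.7415)/(6.1504*r^4 + 15.2272*r^3 + 38.6889*r^2 + 36.226*r + 34.81)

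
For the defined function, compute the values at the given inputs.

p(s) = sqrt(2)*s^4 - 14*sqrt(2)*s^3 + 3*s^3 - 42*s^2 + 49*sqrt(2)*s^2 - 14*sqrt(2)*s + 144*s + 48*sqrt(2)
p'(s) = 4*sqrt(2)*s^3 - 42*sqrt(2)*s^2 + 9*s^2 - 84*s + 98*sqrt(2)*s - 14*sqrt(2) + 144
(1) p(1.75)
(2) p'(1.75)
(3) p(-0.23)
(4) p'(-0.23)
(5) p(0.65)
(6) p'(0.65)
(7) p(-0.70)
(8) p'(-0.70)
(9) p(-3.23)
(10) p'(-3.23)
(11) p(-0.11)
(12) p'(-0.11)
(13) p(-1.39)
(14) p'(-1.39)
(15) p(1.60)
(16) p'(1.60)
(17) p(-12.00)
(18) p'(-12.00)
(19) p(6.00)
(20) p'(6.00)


(1) = 292.06
(2) = 95.72
(3) = 40.97
(4) = 108.91
(5) = 155.78
(6) = 139.95
(7) = 0.42
(8) = 59.35
(9) = 671.52
(10) = -768.55
(11) = 54.57
(12) = 117.58
(13) = -1.62
(14) = -64.25
(15) = 276.94
(16) = 105.70
(17) = 60861.95
(18) = -17563.12
(19) = 0.00
(20) = -140.65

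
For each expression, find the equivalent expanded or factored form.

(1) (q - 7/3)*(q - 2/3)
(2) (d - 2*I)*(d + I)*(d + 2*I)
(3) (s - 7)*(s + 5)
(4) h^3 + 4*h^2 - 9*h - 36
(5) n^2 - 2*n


(1) = q^2 - 3*q + 14/9
(2) = d^3 + I*d^2 + 4*d + 4*I
(3) = s^2 - 2*s - 35
(4) = (h - 3)*(h + 3)*(h + 4)
(5) = n*(n - 2)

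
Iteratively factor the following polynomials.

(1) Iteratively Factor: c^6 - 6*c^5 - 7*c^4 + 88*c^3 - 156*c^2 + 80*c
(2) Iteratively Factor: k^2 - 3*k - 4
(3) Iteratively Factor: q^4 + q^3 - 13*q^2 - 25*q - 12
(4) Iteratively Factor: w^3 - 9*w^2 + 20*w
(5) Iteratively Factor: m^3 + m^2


(1) = (c - 1)*(c^5 - 5*c^4 - 12*c^3 + 76*c^2 - 80*c) = (c - 1)*(c + 4)*(c^4 - 9*c^3 + 24*c^2 - 20*c) = (c - 5)*(c - 1)*(c + 4)*(c^3 - 4*c^2 + 4*c) = c*(c - 5)*(c - 1)*(c + 4)*(c^2 - 4*c + 4) = c*(c - 5)*(c - 2)*(c - 1)*(c + 4)*(c - 2)
(2) = (k + 1)*(k - 4)
(3) = (q - 4)*(q^3 + 5*q^2 + 7*q + 3) = (q - 4)*(q + 1)*(q^2 + 4*q + 3) = (q - 4)*(q + 1)*(q + 3)*(q + 1)
(4) = (w)*(w^2 - 9*w + 20) = w*(w - 4)*(w - 5)
(5) = (m + 1)*(m^2) = m*(m + 1)*(m)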